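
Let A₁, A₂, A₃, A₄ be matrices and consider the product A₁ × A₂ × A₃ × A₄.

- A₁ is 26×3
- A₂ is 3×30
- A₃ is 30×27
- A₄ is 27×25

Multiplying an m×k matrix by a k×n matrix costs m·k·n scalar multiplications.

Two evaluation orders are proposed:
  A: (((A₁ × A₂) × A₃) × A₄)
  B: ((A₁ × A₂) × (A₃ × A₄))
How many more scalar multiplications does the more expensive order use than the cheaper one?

Order A = (((A₁ × A₂) × A₃) × A₄): (A₁ × A₂): 26×3 by 3×30 → 26×30, cost 26·3·30 = 2340; ((A₁ × A₂) × A₃): 26×30 by 30×27 → 26×27, cost 26·30·27 = 21060; cumulative 23400; (((A₁ × A₂) × A₃) × A₄): 26×27 by 27×25 → 26×25, cost 26·27·25 = 17550; cumulative 40950. Total 40950.
Order B = ((A₁ × A₂) × (A₃ × A₄)): (A₁ × A₂): 26×3 by 3×30 → 26×30, cost 26·3·30 = 2340; (A₃ × A₄): 30×27 by 27×25 → 30×25, cost 30·27·25 = 20250; ((A₁ × A₂) × (A₃ × A₄)): 26×30 by 30×25 → 26×25, cost 26·30·25 = 19500; cumulative 42090. Total 42090.
Difference: |40950 − 42090| = 1140.

1140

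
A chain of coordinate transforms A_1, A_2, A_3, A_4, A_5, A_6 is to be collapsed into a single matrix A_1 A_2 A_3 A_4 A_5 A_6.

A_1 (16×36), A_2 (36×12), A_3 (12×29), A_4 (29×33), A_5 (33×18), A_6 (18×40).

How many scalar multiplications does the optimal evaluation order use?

40500

Adjacent pairs: A_1A_2 = 16·36·12 = 6912; A_2A_3 = 36·12·29 = 12528; A_3A_4 = 12·29·33 = 11484; A_4A_5 = 29·33·18 = 17226; A_5A_6 = 33·18·40 = 23760.
Length 3: A_1..A_3: k=1: 0+12528+16·36·29=29232; k=2: 6912+0+16·12·29=12480 → min 12480 | A_2..A_4: k=2: 0+11484+36·12·33=25740; k=3: 12528+0+36·29·33=46980 → min 25740 | A_3..A_5: k=3: 0+17226+12·29·18=23490; k=4: 11484+0+12·33·18=18612 → min 18612 | A_4..A_6: k=4: 0+23760+29·33·40=62040; k=5: 17226+0+29·18·40=38106 → min 38106.
Length 4: A_1..A_4: k=1: 0+25740+16·36·33=44748; k=2: 6912+11484+16·12·33=24732; k=3: 12480+0+16·29·33=27792 → min 24732 | A_2..A_5: k=2: 0+18612+36·12·18=26388; k=3: 12528+17226+36·29·18=48546; k=4: 25740+0+36·33·18=47124 → min 26388 | A_3..A_6: k=3: 0+38106+12·29·40=52026; k=4: 11484+23760+12·33·40=51084; k=5: 18612+0+12·18·40=27252 → min 27252.
Length 5: A_1..A_5: k=1: 0+26388+16·36·18=36756; k=2: 6912+18612+16·12·18=28980; k=3: 12480+17226+16·29·18=38058; k=4: 24732+0+16·33·18=34236 → min 28980 | A_2..A_6: k=2: 0+27252+36·12·40=44532; k=3: 12528+38106+36·29·40=92394; k=4: 25740+23760+36·33·40=97020; k=5: 26388+0+36·18·40=52308 → min 44532.
Length 6: A_1..A_6: k=1: 0+44532+16·36·40=67572; k=2: 6912+27252+16·12·40=41844; k=3: 12480+38106+16·29·40=69146; k=4: 24732+23760+16·33·40=69612; k=5: 28980+0+16·18·40=40500 → min 40500.
Optimal order: (((A_1 A_2) ((A_3 A_4) A_5)) A_6) with cost 40500.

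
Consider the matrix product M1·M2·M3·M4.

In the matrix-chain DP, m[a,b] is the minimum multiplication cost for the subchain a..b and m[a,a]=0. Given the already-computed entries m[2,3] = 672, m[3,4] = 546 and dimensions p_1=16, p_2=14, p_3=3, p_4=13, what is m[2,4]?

m[2,4] = min over k∈[2,3] of m[2,k]+m[k+1,4]+p_{1}·p_k·p_{4}.
k=2: 0 + 546 + 16·14·13 = 3458; k=3: 672 + 0 + 16·3·13 = 1296.
Minimum: 1296 at k=3.

1296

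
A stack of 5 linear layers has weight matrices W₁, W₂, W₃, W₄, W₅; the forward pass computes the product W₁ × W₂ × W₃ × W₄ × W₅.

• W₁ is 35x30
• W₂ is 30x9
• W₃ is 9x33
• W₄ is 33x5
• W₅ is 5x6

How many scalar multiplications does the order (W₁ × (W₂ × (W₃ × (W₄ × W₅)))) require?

(W₄ × W₅): 33×5 by 5×6 → 33×6, cost 33·5·6 = 990
(W₃ × (W₄ × W₅)): 9×33 by 33×6 → 9×6, cost 9·33·6 = 1782; cumulative 2772
(W₂ × (W₃ × (W₄ × W₅))): 30×9 by 9×6 → 30×6, cost 30·9·6 = 1620; cumulative 4392
(W₁ × (W₂ × (W₃ × (W₄ × W₅)))): 35×30 by 30×6 → 35×6, cost 35·30·6 = 6300; cumulative 10692
Total: 10692 scalar multiplications.

10692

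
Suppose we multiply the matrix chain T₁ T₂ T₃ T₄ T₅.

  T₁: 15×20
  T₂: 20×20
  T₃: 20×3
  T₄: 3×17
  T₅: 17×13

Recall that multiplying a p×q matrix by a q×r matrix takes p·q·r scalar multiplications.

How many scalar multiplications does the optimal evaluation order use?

3348

Adjacent pairs: T₁T₂ = 15·20·20 = 6000; T₂T₃ = 20·20·3 = 1200; T₃T₄ = 20·3·17 = 1020; T₄T₅ = 3·17·13 = 663.
Length 3: T₁..T₃: k=1: 0+1200+15·20·3=2100; k=2: 6000+0+15·20·3=6900 → min 2100 | T₂..T₄: k=2: 0+1020+20·20·17=7820; k=3: 1200+0+20·3·17=2220 → min 2220 | T₃..T₅: k=3: 0+663+20·3·13=1443; k=4: 1020+0+20·17·13=5440 → min 1443.
Length 4: T₁..T₄: k=1: 0+2220+15·20·17=7320; k=2: 6000+1020+15·20·17=12120; k=3: 2100+0+15·3·17=2865 → min 2865 | T₂..T₅: k=2: 0+1443+20·20·13=6643; k=3: 1200+663+20·3·13=2643; k=4: 2220+0+20·17·13=6640 → min 2643.
Length 5: T₁..T₅: k=1: 0+2643+15·20·13=6543; k=2: 6000+1443+15·20·13=11343; k=3: 2100+663+15·3·13=3348; k=4: 2865+0+15·17·13=6180 → min 3348.
Optimal order: ((T₁ (T₂ T₃)) (T₄ T₅)) with cost 3348.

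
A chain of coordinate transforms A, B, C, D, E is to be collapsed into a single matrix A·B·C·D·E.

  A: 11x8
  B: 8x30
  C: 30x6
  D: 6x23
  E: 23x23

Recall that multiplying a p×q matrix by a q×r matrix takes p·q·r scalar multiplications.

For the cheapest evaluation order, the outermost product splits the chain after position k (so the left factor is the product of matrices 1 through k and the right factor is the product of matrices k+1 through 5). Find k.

Adjacent pairs: AB = 11·8·30 = 2640; BC = 8·30·6 = 1440; CD = 30·6·23 = 4140; DE = 6·23·23 = 3174.
Length 3: A..C: k=1: 0+1440+11·8·6=1968; k=2: 2640+0+11·30·6=4620 → min 1968 | B..D: k=2: 0+4140+8·30·23=9660; k=3: 1440+0+8·6·23=2544 → min 2544 | C..E: k=3: 0+3174+30·6·23=7314; k=4: 4140+0+30·23·23=20010 → min 7314.
Length 4: A..D: k=1: 0+2544+11·8·23=4568; k=2: 2640+4140+11·30·23=14370; k=3: 1968+0+11·6·23=3486 → min 3486 | B..E: k=2: 0+7314+8·30·23=12834; k=3: 1440+3174+8·6·23=5718; k=4: 2544+0+8·23·23=6776 → min 5718.
Top-level splits: k=1: (A..A)·(B..E) → 0+5718+11·8·23 = 7742; k=2: (A..B)·(C..E) → 2640+7314+11·30·23 = 17544; k=3: (A..C)·(D..E) → 1968+3174+11·6·23 = 6660; k=4: (A..D)·(E..E) → 3486+0+11·23·23 = 9305.
Best split is after C, i.e. k = 3.

3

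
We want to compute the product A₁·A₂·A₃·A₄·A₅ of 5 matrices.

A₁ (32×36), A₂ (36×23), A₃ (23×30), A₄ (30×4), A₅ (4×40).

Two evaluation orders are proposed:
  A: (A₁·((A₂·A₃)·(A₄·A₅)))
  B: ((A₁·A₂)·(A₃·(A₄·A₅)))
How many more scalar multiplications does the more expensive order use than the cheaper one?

Order A = (A₁·((A₂·A₃)·(A₄·A₅))): (A₂·A₃): 36×23 by 23×30 → 36×30, cost 36·23·30 = 24840; (A₄·A₅): 30×4 by 4×40 → 30×40, cost 30·4·40 = 4800; ((A₂·A₃)·(A₄·A₅)): 36×30 by 30×40 → 36×40, cost 36·30·40 = 43200; cumulative 72840; (A₁·((A₂·A₃)·(A₄·A₅))): 32×36 by 36×40 → 32×40, cost 32·36·40 = 46080; cumulative 118920. Total 118920.
Order B = ((A₁·A₂)·(A₃·(A₄·A₅))): (A₁·A₂): 32×36 by 36×23 → 32×23, cost 32·36·23 = 26496; (A₄·A₅): 30×4 by 4×40 → 30×40, cost 30·4·40 = 4800; (A₃·(A₄·A₅)): 23×30 by 30×40 → 23×40, cost 23·30·40 = 27600; cumulative 32400; ((A₁·A₂)·(A₃·(A₄·A₅))): 32×23 by 23×40 → 32×40, cost 32·23·40 = 29440; cumulative 88336. Total 88336.
Difference: |118920 − 88336| = 30584.

30584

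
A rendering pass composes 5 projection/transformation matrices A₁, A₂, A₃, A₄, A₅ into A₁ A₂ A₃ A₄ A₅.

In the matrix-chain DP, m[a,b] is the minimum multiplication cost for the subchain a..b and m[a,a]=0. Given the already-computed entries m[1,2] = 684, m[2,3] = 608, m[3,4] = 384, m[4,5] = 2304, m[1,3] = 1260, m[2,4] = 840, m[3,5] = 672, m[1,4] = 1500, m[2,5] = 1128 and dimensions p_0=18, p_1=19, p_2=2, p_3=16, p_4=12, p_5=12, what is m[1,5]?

m[1,5] = min over k∈[1,4] of m[1,k]+m[k+1,5]+p_{0}·p_k·p_{5}.
k=1: 0 + 1128 + 18·19·12 = 5232; k=2: 684 + 672 + 18·2·12 = 1788; k=3: 1260 + 2304 + 18·16·12 = 7020; k=4: 1500 + 0 + 18·12·12 = 4092.
Minimum: 1788 at k=2.

1788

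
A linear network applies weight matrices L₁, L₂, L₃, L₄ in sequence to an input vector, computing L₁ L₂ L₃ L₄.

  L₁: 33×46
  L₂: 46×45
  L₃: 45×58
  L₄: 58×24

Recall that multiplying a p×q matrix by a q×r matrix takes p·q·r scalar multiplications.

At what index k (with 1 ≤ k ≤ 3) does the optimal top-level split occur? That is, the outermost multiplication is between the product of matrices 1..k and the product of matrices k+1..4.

1

Adjacent pairs: L₁L₂ = 33·46·45 = 68310; L₂L₃ = 46·45·58 = 120060; L₃L₄ = 45·58·24 = 62640.
Length 3: L₁..L₃: k=1: 0+120060+33·46·58=208104; k=2: 68310+0+33·45·58=154440 → min 154440 | L₂..L₄: k=2: 0+62640+46·45·24=112320; k=3: 120060+0+46·58·24=184092 → min 112320.
Top-level splits: k=1: (L₁..L₁)·(L₂..L₄) → 0+112320+33·46·24 = 148752; k=2: (L₁..L₂)·(L₃..L₄) → 68310+62640+33·45·24 = 166590; k=3: (L₁..L₃)·(L₄..L₄) → 154440+0+33·58·24 = 200376.
Best split is after L₁, i.e. k = 1.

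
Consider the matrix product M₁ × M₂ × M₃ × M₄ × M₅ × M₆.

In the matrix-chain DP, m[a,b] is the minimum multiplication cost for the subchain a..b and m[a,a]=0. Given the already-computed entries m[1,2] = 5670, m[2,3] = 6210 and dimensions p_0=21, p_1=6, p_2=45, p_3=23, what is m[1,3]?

9108

m[1,3] = min over k∈[1,2] of m[1,k]+m[k+1,3]+p_{0}·p_k·p_{3}.
k=1: 0 + 6210 + 21·6·23 = 9108; k=2: 5670 + 0 + 21·45·23 = 27405.
Minimum: 9108 at k=1.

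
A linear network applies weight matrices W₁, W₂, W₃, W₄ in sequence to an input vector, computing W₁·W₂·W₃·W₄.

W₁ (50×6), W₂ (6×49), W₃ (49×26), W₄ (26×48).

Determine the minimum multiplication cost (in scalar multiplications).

29532

Adjacent pairs: W₁W₂ = 50·6·49 = 14700; W₂W₃ = 6·49·26 = 7644; W₃W₄ = 49·26·48 = 61152.
Length 3: W₁..W₃: k=1: 0+7644+50·6·26=15444; k=2: 14700+0+50·49·26=78400 → min 15444 | W₂..W₄: k=2: 0+61152+6·49·48=75264; k=3: 7644+0+6·26·48=15132 → min 15132.
Length 4: W₁..W₄: k=1: 0+15132+50·6·48=29532; k=2: 14700+61152+50·49·48=193452; k=3: 15444+0+50·26·48=77844 → min 29532.
Optimal order: (W₁·((W₂·W₃)·W₄)) with cost 29532.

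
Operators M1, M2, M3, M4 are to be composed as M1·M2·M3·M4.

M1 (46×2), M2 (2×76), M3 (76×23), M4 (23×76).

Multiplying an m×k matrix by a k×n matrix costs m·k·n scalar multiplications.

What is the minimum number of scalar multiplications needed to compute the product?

13984

Adjacent pairs: M1M2 = 46·2·76 = 6992; M2M3 = 2·76·23 = 3496; M3M4 = 76·23·76 = 132848.
Length 3: M1..M3: k=1: 0+3496+46·2·23=5612; k=2: 6992+0+46·76·23=87400 → min 5612 | M2..M4: k=2: 0+132848+2·76·76=144400; k=3: 3496+0+2·23·76=6992 → min 6992.
Length 4: M1..M4: k=1: 0+6992+46·2·76=13984; k=2: 6992+132848+46·76·76=405536; k=3: 5612+0+46·23·76=86020 → min 13984.
Optimal order: (M1·((M2·M3)·M4)) with cost 13984.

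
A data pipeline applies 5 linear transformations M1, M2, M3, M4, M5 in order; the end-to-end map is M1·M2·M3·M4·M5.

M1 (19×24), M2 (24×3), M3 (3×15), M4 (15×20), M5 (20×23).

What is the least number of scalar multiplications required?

4959

Adjacent pairs: M1M2 = 19·24·3 = 1368; M2M3 = 24·3·15 = 1080; M3M4 = 3·15·20 = 900; M4M5 = 15·20·23 = 6900.
Length 3: M1..M3: k=1: 0+1080+19·24·15=7920; k=2: 1368+0+19·3·15=2223 → min 2223 | M2..M4: k=2: 0+900+24·3·20=2340; k=3: 1080+0+24·15·20=8280 → min 2340 | M3..M5: k=3: 0+6900+3·15·23=7935; k=4: 900+0+3·20·23=2280 → min 2280.
Length 4: M1..M4: k=1: 0+2340+19·24·20=11460; k=2: 1368+900+19·3·20=3408; k=3: 2223+0+19·15·20=7923 → min 3408 | M2..M5: k=2: 0+2280+24·3·23=3936; k=3: 1080+6900+24·15·23=16260; k=4: 2340+0+24·20·23=13380 → min 3936.
Length 5: M1..M5: k=1: 0+3936+19·24·23=14424; k=2: 1368+2280+19·3·23=4959; k=3: 2223+6900+19·15·23=15678; k=4: 3408+0+19·20·23=12148 → min 4959.
Optimal order: ((M1·M2)·((M3·M4)·M5)) with cost 4959.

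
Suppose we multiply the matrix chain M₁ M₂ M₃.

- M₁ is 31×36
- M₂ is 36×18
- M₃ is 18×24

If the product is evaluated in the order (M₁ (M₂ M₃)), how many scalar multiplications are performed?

(M₂ M₃): 36×18 by 18×24 → 36×24, cost 36·18·24 = 15552
(M₁ (M₂ M₃)): 31×36 by 36×24 → 31×24, cost 31·36·24 = 26784; cumulative 42336
Total: 42336 scalar multiplications.

42336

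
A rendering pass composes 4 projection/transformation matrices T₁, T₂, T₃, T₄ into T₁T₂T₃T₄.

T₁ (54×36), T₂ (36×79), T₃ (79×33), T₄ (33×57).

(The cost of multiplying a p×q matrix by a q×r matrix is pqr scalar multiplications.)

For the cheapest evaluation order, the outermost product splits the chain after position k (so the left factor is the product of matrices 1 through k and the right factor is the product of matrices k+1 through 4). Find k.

3

Adjacent pairs: T₁T₂ = 54·36·79 = 153576; T₂T₃ = 36·79·33 = 93852; T₃T₄ = 79·33·57 = 148599.
Length 3: T₁..T₃: k=1: 0+93852+54·36·33=158004; k=2: 153576+0+54·79·33=294354 → min 158004 | T₂..T₄: k=2: 0+148599+36·79·57=310707; k=3: 93852+0+36·33·57=161568 → min 161568.
Top-level splits: k=1: (T₁..T₁)·(T₂..T₄) → 0+161568+54·36·57 = 272376; k=2: (T₁..T₂)·(T₃..T₄) → 153576+148599+54·79·57 = 545337; k=3: (T₁..T₃)·(T₄..T₄) → 158004+0+54·33·57 = 259578.
Best split is after T₃, i.e. k = 3.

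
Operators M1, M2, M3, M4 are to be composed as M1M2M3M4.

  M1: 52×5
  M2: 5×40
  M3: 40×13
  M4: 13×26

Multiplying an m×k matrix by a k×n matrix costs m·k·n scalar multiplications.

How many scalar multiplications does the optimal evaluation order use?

Adjacent pairs: M1M2 = 52·5·40 = 10400; M2M3 = 5·40·13 = 2600; M3M4 = 40·13·26 = 13520.
Length 3: M1..M3: k=1: 0+2600+52·5·13=5980; k=2: 10400+0+52·40·13=37440 → min 5980 | M2..M4: k=2: 0+13520+5·40·26=18720; k=3: 2600+0+5·13·26=4290 → min 4290.
Length 4: M1..M4: k=1: 0+4290+52·5·26=11050; k=2: 10400+13520+52·40·26=78000; k=3: 5980+0+52·13·26=23556 → min 11050.
Optimal order: (M1((M2M3)M4)) with cost 11050.

11050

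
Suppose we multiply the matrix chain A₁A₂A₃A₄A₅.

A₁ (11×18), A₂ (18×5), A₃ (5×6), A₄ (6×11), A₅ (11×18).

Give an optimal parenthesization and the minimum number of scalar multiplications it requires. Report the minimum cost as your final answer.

3300

Adjacent pairs: A₁A₂ = 11·18·5 = 990; A₂A₃ = 18·5·6 = 540; A₃A₄ = 5·6·11 = 330; A₄A₅ = 6·11·18 = 1188.
Length 3: A₁..A₃: k=1: 0+540+11·18·6=1728; k=2: 990+0+11·5·6=1320 → min 1320 | A₂..A₄: k=2: 0+330+18·5·11=1320; k=3: 540+0+18·6·11=1728 → min 1320 | A₃..A₅: k=3: 0+1188+5·6·18=1728; k=4: 330+0+5·11·18=1320 → min 1320.
Length 4: A₁..A₄: k=1: 0+1320+11·18·11=3498; k=2: 990+330+11·5·11=1925; k=3: 1320+0+11·6·11=2046 → min 1925 | A₂..A₅: k=2: 0+1320+18·5·18=2940; k=3: 540+1188+18·6·18=3672; k=4: 1320+0+18·11·18=4884 → min 2940.
Length 5: A₁..A₅: k=1: 0+2940+11·18·18=6504; k=2: 990+1320+11·5·18=3300; k=3: 1320+1188+11·6·18=3696; k=4: 1925+0+11·11·18=4103 → min 3300.
Optimal parenthesization: ((A₁A₂)((A₃A₄)A₅)) with cost 3300.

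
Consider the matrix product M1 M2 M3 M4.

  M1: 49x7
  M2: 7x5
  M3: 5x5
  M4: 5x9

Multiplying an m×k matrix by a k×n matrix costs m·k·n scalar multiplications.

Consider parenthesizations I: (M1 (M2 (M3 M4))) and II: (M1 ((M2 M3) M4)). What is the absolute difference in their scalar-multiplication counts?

Order I = (M1 (M2 (M3 M4))): (M3 M4): 5×5 by 5×9 → 5×9, cost 5·5·9 = 225; (M2 (M3 M4)): 7×5 by 5×9 → 7×9, cost 7·5·9 = 315; cumulative 540; (M1 (M2 (M3 M4))): 49×7 by 7×9 → 49×9, cost 49·7·9 = 3087; cumulative 3627. Total 3627.
Order II = (M1 ((M2 M3) M4)): (M2 M3): 7×5 by 5×5 → 7×5, cost 7·5·5 = 175; ((M2 M3) M4): 7×5 by 5×9 → 7×9, cost 7·5·9 = 315; cumulative 490; (M1 ((M2 M3) M4)): 49×7 by 7×9 → 49×9, cost 49·7·9 = 3087; cumulative 3577. Total 3577.
Difference: |3627 − 3577| = 50.

50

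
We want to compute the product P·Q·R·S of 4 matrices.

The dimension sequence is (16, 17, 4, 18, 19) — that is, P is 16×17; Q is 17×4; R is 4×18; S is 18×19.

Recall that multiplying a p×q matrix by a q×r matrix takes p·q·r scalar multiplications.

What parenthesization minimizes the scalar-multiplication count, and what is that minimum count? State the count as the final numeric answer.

3672

Adjacent pairs: PQ = 16·17·4 = 1088; QR = 17·4·18 = 1224; RS = 4·18·19 = 1368.
Length 3: P..R: k=1: 0+1224+16·17·18=6120; k=2: 1088+0+16·4·18=2240 → min 2240 | Q..S: k=2: 0+1368+17·4·19=2660; k=3: 1224+0+17·18·19=7038 → min 2660.
Length 4: P..S: k=1: 0+2660+16·17·19=7828; k=2: 1088+1368+16·4·19=3672; k=3: 2240+0+16·18·19=7712 → min 3672.
Optimal parenthesization: ((P·Q)·(R·S)) with cost 3672.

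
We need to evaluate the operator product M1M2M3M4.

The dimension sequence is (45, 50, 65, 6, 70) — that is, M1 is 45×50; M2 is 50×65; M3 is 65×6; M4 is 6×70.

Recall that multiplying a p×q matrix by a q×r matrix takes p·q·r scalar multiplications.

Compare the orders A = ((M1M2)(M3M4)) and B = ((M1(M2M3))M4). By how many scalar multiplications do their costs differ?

Order A = ((M1M2)(M3M4)): (M1M2): 45×50 by 50×65 → 45×65, cost 45·50·65 = 146250; (M3M4): 65×6 by 6×70 → 65×70, cost 65·6·70 = 27300; ((M1M2)(M3M4)): 45×65 by 65×70 → 45×70, cost 45·65·70 = 204750; cumulative 378300. Total 378300.
Order B = ((M1(M2M3))M4): (M2M3): 50×65 by 65×6 → 50×6, cost 50·65·6 = 19500; (M1(M2M3)): 45×50 by 50×6 → 45×6, cost 45·50·6 = 13500; cumulative 33000; ((M1(M2M3))M4): 45×6 by 6×70 → 45×70, cost 45·6·70 = 18900; cumulative 51900. Total 51900.
Difference: |378300 − 51900| = 326400.

326400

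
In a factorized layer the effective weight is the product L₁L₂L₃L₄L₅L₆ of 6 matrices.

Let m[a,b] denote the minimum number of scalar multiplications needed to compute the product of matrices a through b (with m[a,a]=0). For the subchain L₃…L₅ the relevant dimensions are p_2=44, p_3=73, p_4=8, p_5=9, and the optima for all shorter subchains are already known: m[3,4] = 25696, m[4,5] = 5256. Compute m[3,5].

m[3,5] = min over k∈[3,4] of m[3,k]+m[k+1,5]+p_{2}·p_k·p_{5}.
k=3: 0 + 5256 + 44·73·9 = 34164; k=4: 25696 + 0 + 44·8·9 = 28864.
Minimum: 28864 at k=4.

28864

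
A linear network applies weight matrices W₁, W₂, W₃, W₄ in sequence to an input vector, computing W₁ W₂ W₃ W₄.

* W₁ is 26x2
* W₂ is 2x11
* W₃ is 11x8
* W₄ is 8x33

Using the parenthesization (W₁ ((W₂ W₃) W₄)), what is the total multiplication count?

2420

(W₂ W₃): 2×11 by 11×8 → 2×8, cost 2·11·8 = 176
((W₂ W₃) W₄): 2×8 by 8×33 → 2×33, cost 2·8·33 = 528; cumulative 704
(W₁ ((W₂ W₃) W₄)): 26×2 by 2×33 → 26×33, cost 26·2·33 = 1716; cumulative 2420
Total: 2420 scalar multiplications.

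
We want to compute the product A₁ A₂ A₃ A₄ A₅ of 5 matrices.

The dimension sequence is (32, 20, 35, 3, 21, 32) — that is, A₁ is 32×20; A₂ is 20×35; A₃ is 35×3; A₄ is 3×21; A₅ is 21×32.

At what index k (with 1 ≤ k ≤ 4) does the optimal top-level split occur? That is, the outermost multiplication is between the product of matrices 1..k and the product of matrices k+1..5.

3

Adjacent pairs: A₁A₂ = 32·20·35 = 22400; A₂A₃ = 20·35·3 = 2100; A₃A₄ = 35·3·21 = 2205; A₄A₅ = 3·21·32 = 2016.
Length 3: A₁..A₃: k=1: 0+2100+32·20·3=4020; k=2: 22400+0+32·35·3=25760 → min 4020 | A₂..A₄: k=2: 0+2205+20·35·21=16905; k=3: 2100+0+20·3·21=3360 → min 3360 | A₃..A₅: k=3: 0+2016+35·3·32=5376; k=4: 2205+0+35·21·32=25725 → min 5376.
Length 4: A₁..A₄: k=1: 0+3360+32·20·21=16800; k=2: 22400+2205+32·35·21=48125; k=3: 4020+0+32·3·21=6036 → min 6036 | A₂..A₅: k=2: 0+5376+20·35·32=27776; k=3: 2100+2016+20·3·32=6036; k=4: 3360+0+20·21·32=16800 → min 6036.
Top-level splits: k=1: (A₁..A₁)·(A₂..A₅) → 0+6036+32·20·32 = 26516; k=2: (A₁..A₂)·(A₃..A₅) → 22400+5376+32·35·32 = 63616; k=3: (A₁..A₃)·(A₄..A₅) → 4020+2016+32·3·32 = 9108; k=4: (A₁..A₄)·(A₅..A₅) → 6036+0+32·21·32 = 27540.
Best split is after A₃, i.e. k = 3.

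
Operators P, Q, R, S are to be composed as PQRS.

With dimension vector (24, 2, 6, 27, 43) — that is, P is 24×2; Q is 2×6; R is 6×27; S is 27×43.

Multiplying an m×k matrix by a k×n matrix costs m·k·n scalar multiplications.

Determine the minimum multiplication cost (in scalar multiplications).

Adjacent pairs: PQ = 24·2·6 = 288; QR = 2·6·27 = 324; RS = 6·27·43 = 6966.
Length 3: P..R: k=1: 0+324+24·2·27=1620; k=2: 288+0+24·6·27=4176 → min 1620 | Q..S: k=2: 0+6966+2·6·43=7482; k=3: 324+0+2·27·43=2646 → min 2646.
Length 4: P..S: k=1: 0+2646+24·2·43=4710; k=2: 288+6966+24·6·43=13446; k=3: 1620+0+24·27·43=29484 → min 4710.
Optimal order: (P((QR)S)) with cost 4710.

4710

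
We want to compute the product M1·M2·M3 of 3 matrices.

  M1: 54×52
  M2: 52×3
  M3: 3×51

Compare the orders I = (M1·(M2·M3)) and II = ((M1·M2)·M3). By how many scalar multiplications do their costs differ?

134478

Order I = (M1·(M2·M3)): (M2·M3): 52×3 by 3×51 → 52×51, cost 52·3·51 = 7956; (M1·(M2·M3)): 54×52 by 52×51 → 54×51, cost 54·52·51 = 143208; cumulative 151164. Total 151164.
Order II = ((M1·M2)·M3): (M1·M2): 54×52 by 52×3 → 54×3, cost 54·52·3 = 8424; ((M1·M2)·M3): 54×3 by 3×51 → 54×51, cost 54·3·51 = 8262; cumulative 16686. Total 16686.
Difference: |151164 − 16686| = 134478.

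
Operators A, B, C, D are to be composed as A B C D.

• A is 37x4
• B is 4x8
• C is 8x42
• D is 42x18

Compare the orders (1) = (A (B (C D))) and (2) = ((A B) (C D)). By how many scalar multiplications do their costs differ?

3272

Order (1) = (A (B (C D))): (C D): 8×42 by 42×18 → 8×18, cost 8·42·18 = 6048; (B (C D)): 4×8 by 8×18 → 4×18, cost 4·8·18 = 576; cumulative 6624; (A (B (C D))): 37×4 by 4×18 → 37×18, cost 37·4·18 = 2664; cumulative 9288. Total 9288.
Order (2) = ((A B) (C D)): (A B): 37×4 by 4×8 → 37×8, cost 37·4·8 = 1184; (C D): 8×42 by 42×18 → 8×18, cost 8·42·18 = 6048; ((A B) (C D)): 37×8 by 8×18 → 37×18, cost 37·8·18 = 5328; cumulative 12560. Total 12560.
Difference: |9288 − 12560| = 3272.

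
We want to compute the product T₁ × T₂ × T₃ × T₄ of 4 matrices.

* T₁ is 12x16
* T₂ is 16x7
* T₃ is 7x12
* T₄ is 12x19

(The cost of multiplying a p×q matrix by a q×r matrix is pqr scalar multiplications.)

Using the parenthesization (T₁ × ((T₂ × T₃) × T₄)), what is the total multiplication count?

8640

(T₂ × T₃): 16×7 by 7×12 → 16×12, cost 16·7·12 = 1344
((T₂ × T₃) × T₄): 16×12 by 12×19 → 16×19, cost 16·12·19 = 3648; cumulative 4992
(T₁ × ((T₂ × T₃) × T₄)): 12×16 by 16×19 → 12×19, cost 12·16·19 = 3648; cumulative 8640
Total: 8640 scalar multiplications.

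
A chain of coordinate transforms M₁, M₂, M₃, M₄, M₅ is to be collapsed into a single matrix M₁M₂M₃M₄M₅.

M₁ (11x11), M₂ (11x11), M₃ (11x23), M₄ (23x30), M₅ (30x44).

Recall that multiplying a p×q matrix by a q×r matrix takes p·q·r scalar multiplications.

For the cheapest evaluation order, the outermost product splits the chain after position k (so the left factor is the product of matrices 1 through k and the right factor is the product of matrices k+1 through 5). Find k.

Adjacent pairs: M₁M₂ = 11·11·11 = 1331; M₂M₃ = 11·11·23 = 2783; M₃M₄ = 11·23·30 = 7590; M₄M₅ = 23·30·44 = 30360.
Length 3: M₁..M₃: k=1: 0+2783+11·11·23=5566; k=2: 1331+0+11·11·23=4114 → min 4114 | M₂..M₄: k=2: 0+7590+11·11·30=11220; k=3: 2783+0+11·23·30=10373 → min 10373 | M₃..M₅: k=3: 0+30360+11·23·44=41492; k=4: 7590+0+11·30·44=22110 → min 22110.
Length 4: M₁..M₄: k=1: 0+10373+11·11·30=14003; k=2: 1331+7590+11·11·30=12551; k=3: 4114+0+11·23·30=11704 → min 11704 | M₂..M₅: k=2: 0+22110+11·11·44=27434; k=3: 2783+30360+11·23·44=44275; k=4: 10373+0+11·30·44=24893 → min 24893.
Top-level splits: k=1: (M₁..M₁)·(M₂..M₅) → 0+24893+11·11·44 = 30217; k=2: (M₁..M₂)·(M₃..M₅) → 1331+22110+11·11·44 = 28765; k=3: (M₁..M₃)·(M₄..M₅) → 4114+30360+11·23·44 = 45606; k=4: (M₁..M₄)·(M₅..M₅) → 11704+0+11·30·44 = 26224.
Best split is after M₄, i.e. k = 4.

4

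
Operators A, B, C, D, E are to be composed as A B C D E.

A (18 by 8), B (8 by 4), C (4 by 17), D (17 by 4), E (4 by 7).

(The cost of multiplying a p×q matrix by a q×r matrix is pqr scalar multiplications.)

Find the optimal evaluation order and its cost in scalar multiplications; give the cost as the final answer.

Adjacent pairs: AB = 18·8·4 = 576; BC = 8·4·17 = 544; CD = 4·17·4 = 272; DE = 17·4·7 = 476.
Length 3: A..C: k=1: 0+544+18·8·17=2992; k=2: 576+0+18·4·17=1800 → min 1800 | B..D: k=2: 0+272+8·4·4=400; k=3: 544+0+8·17·4=1088 → min 400 | C..E: k=3: 0+476+4·17·7=952; k=4: 272+0+4·4·7=384 → min 384.
Length 4: A..D: k=1: 0+400+18·8·4=976; k=2: 576+272+18·4·4=1136; k=3: 1800+0+18·17·4=3024 → min 976 | B..E: k=2: 0+384+8·4·7=608; k=3: 544+476+8·17·7=1972; k=4: 400+0+8·4·7=624 → min 608.
Length 5: A..E: k=1: 0+608+18·8·7=1616; k=2: 576+384+18·4·7=1464; k=3: 1800+476+18·17·7=4418; k=4: 976+0+18·4·7=1480 → min 1464.
Optimal parenthesization: ((A B) ((C D) E)) with cost 1464.

1464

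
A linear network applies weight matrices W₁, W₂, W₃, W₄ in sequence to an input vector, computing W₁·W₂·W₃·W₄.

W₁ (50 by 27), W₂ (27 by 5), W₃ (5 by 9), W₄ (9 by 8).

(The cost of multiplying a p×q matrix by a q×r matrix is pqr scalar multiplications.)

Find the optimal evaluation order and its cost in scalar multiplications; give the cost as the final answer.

9110

Adjacent pairs: W₁W₂ = 50·27·5 = 6750; W₂W₃ = 27·5·9 = 1215; W₃W₄ = 5·9·8 = 360.
Length 3: W₁..W₃: k=1: 0+1215+50·27·9=13365; k=2: 6750+0+50·5·9=9000 → min 9000 | W₂..W₄: k=2: 0+360+27·5·8=1440; k=3: 1215+0+27·9·8=3159 → min 1440.
Length 4: W₁..W₄: k=1: 0+1440+50·27·8=12240; k=2: 6750+360+50·5·8=9110; k=3: 9000+0+50·9·8=12600 → min 9110.
Optimal parenthesization: ((W₁·W₂)·(W₃·W₄)) with cost 9110.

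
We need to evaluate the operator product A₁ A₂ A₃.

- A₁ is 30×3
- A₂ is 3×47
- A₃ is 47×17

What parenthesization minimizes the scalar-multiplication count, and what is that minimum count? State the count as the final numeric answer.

3927

(A₁ (A₂ A₃)): cost 3927.
((A₁ A₂) A₃): cost 28200.
Optimal: (A₁ (A₂ A₃)) with cost 3927.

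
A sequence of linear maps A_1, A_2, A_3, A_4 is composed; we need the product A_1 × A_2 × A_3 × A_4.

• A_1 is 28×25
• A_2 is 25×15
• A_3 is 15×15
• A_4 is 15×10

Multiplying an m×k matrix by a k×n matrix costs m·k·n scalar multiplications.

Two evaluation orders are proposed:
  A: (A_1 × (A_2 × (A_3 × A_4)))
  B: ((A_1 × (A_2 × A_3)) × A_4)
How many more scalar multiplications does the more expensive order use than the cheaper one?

7325

Order A = (A_1 × (A_2 × (A_3 × A_4))): (A_3 × A_4): 15×15 by 15×10 → 15×10, cost 15·15·10 = 2250; (A_2 × (A_3 × A_4)): 25×15 by 15×10 → 25×10, cost 25·15·10 = 3750; cumulative 6000; (A_1 × (A_2 × (A_3 × A_4))): 28×25 by 25×10 → 28×10, cost 28·25·10 = 7000; cumulative 13000. Total 13000.
Order B = ((A_1 × (A_2 × A_3)) × A_4): (A_2 × A_3): 25×15 by 15×15 → 25×15, cost 25·15·15 = 5625; (A_1 × (A_2 × A_3)): 28×25 by 25×15 → 28×15, cost 28·25·15 = 10500; cumulative 16125; ((A_1 × (A_2 × A_3)) × A_4): 28×15 by 15×10 → 28×10, cost 28·15·10 = 4200; cumulative 20325. Total 20325.
Difference: |13000 − 20325| = 7325.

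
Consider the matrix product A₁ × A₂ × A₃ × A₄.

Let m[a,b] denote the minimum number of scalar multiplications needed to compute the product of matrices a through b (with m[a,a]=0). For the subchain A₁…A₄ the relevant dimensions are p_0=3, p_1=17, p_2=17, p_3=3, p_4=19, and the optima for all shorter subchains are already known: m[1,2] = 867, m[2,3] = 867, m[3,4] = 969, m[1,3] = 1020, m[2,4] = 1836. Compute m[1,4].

1191

m[1,4] = min over k∈[1,3] of m[1,k]+m[k+1,4]+p_{0}·p_k·p_{4}.
k=1: 0 + 1836 + 3·17·19 = 2805; k=2: 867 + 969 + 3·17·19 = 2805; k=3: 1020 + 0 + 3·3·19 = 1191.
Minimum: 1191 at k=3.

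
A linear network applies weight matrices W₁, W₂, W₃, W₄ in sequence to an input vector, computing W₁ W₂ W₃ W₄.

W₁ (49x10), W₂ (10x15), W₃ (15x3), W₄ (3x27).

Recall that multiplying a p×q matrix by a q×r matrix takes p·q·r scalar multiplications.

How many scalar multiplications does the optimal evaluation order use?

5889

Adjacent pairs: W₁W₂ = 49·10·15 = 7350; W₂W₃ = 10·15·3 = 450; W₃W₄ = 15·3·27 = 1215.
Length 3: W₁..W₃: k=1: 0+450+49·10·3=1920; k=2: 7350+0+49·15·3=9555 → min 1920 | W₂..W₄: k=2: 0+1215+10·15·27=5265; k=3: 450+0+10·3·27=1260 → min 1260.
Length 4: W₁..W₄: k=1: 0+1260+49·10·27=14490; k=2: 7350+1215+49·15·27=28410; k=3: 1920+0+49·3·27=5889 → min 5889.
Optimal order: ((W₁ (W₂ W₃)) W₄) with cost 5889.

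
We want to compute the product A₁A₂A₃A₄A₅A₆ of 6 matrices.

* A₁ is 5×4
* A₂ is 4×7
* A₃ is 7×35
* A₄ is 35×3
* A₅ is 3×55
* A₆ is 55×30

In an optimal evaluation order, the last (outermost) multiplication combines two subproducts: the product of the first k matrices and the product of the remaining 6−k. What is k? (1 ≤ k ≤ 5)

Adjacent pairs: A₁A₂ = 5·4·7 = 140; A₂A₃ = 4·7·35 = 980; A₃A₄ = 7·35·3 = 735; A₄A₅ = 35·3·55 = 5775; A₅A₆ = 3·55·30 = 4950.
Length 3: A₁..A₃: k=1: 0+980+5·4·35=1680; k=2: 140+0+5·7·35=1365 → min 1365 | A₂..A₄: k=2: 0+735+4·7·3=819; k=3: 980+0+4·35·3=1400 → min 819 | A₃..A₅: k=3: 0+5775+7·35·55=19250; k=4: 735+0+7·3·55=1890 → min 1890 | A₄..A₆: k=4: 0+4950+35·3·30=8100; k=5: 5775+0+35·55·30=63525 → min 8100.
Length 4: A₁..A₄: k=1: 0+819+5·4·3=879; k=2: 140+735+5·7·3=980; k=3: 1365+0+5·35·3=1890 → min 879 | A₂..A₅: k=2: 0+1890+4·7·55=3430; k=3: 980+5775+4·35·55=14455; k=4: 819+0+4·3·55=1479 → min 1479 | A₃..A₆: k=3: 0+8100+7·35·30=15450; k=4: 735+4950+7·3·30=6315; k=5: 1890+0+7·55·30=13440 → min 6315.
Length 5: A₁..A₅: k=1: 0+1479+5·4·55=2579; k=2: 140+1890+5·7·55=3955; k=3: 1365+5775+5·35·55=16765; k=4: 879+0+5·3·55=1704 → min 1704 | A₂..A₆: k=2: 0+6315+4·7·30=7155; k=3: 980+8100+4·35·30=13280; k=4: 819+4950+4·3·30=6129; k=5: 1479+0+4·55·30=8079 → min 6129.
Top-level splits: k=1: (A₁..A₁)·(A₂..A₆) → 0+6129+5·4·30 = 6729; k=2: (A₁..A₂)·(A₃..A₆) → 140+6315+5·7·30 = 7505; k=3: (A₁..A₃)·(A₄..A₆) → 1365+8100+5·35·30 = 14715; k=4: (A₁..A₄)·(A₅..A₆) → 879+4950+5·3·30 = 6279; k=5: (A₁..A₅)·(A₆..A₆) → 1704+0+5·55·30 = 9954.
Best split is after A₄, i.e. k = 4.

4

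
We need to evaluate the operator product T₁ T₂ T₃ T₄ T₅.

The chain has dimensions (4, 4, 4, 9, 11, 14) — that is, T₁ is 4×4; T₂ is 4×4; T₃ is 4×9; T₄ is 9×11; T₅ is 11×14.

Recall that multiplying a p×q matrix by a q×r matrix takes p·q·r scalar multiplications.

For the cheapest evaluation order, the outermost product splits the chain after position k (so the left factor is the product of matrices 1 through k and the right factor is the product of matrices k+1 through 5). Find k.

Adjacent pairs: T₁T₂ = 4·4·4 = 64; T₂T₃ = 4·4·9 = 144; T₃T₄ = 4·9·11 = 396; T₄T₅ = 9·11·14 = 1386.
Length 3: T₁..T₃: k=1: 0+144+4·4·9=288; k=2: 64+0+4·4·9=208 → min 208 | T₂..T₄: k=2: 0+396+4·4·11=572; k=3: 144+0+4·9·11=540 → min 540 | T₃..T₅: k=3: 0+1386+4·9·14=1890; k=4: 396+0+4·11·14=1012 → min 1012.
Length 4: T₁..T₄: k=1: 0+540+4·4·11=716; k=2: 64+396+4·4·11=636; k=3: 208+0+4·9·11=604 → min 604 | T₂..T₅: k=2: 0+1012+4·4·14=1236; k=3: 144+1386+4·9·14=2034; k=4: 540+0+4·11·14=1156 → min 1156.
Top-level splits: k=1: (T₁..T₁)·(T₂..T₅) → 0+1156+4·4·14 = 1380; k=2: (T₁..T₂)·(T₃..T₅) → 64+1012+4·4·14 = 1300; k=3: (T₁..T₃)·(T₄..T₅) → 208+1386+4·9·14 = 2098; k=4: (T₁..T₄)·(T₅..T₅) → 604+0+4·11·14 = 1220.
Best split is after T₄, i.e. k = 4.

4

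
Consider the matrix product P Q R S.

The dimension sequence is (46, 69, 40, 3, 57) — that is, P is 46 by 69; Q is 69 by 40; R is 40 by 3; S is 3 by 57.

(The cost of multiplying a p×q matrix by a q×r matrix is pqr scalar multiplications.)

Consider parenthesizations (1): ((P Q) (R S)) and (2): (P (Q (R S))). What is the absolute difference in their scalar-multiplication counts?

106398

Order (1) = ((P Q) (R S)): (P Q): 46×69 by 69×40 → 46×40, cost 46·69·40 = 126960; (R S): 40×3 by 3×57 → 40×57, cost 40·3·57 = 6840; ((P Q) (R S)): 46×40 by 40×57 → 46×57, cost 46·40·57 = 104880; cumulative 238680. Total 238680.
Order (2) = (P (Q (R S))): (R S): 40×3 by 3×57 → 40×57, cost 40·3·57 = 6840; (Q (R S)): 69×40 by 40×57 → 69×57, cost 69·40·57 = 157320; cumulative 164160; (P (Q (R S))): 46×69 by 69×57 → 46×57, cost 46·69·57 = 180918; cumulative 345078. Total 345078.
Difference: |238680 − 345078| = 106398.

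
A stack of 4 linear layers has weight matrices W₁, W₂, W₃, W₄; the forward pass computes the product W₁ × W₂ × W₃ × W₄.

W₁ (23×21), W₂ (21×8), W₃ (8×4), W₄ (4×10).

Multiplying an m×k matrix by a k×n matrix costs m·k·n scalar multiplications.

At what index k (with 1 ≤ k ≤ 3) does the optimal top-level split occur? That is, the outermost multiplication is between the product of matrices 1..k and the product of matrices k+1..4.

3

Adjacent pairs: W₁W₂ = 23·21·8 = 3864; W₂W₃ = 21·8·4 = 672; W₃W₄ = 8·4·10 = 320.
Length 3: W₁..W₃: k=1: 0+672+23·21·4=2604; k=2: 3864+0+23·8·4=4600 → min 2604 | W₂..W₄: k=2: 0+320+21·8·10=2000; k=3: 672+0+21·4·10=1512 → min 1512.
Top-level splits: k=1: (W₁..W₁)·(W₂..W₄) → 0+1512+23·21·10 = 6342; k=2: (W₁..W₂)·(W₃..W₄) → 3864+320+23·8·10 = 6024; k=3: (W₁..W₃)·(W₄..W₄) → 2604+0+23·4·10 = 3524.
Best split is after W₃, i.e. k = 3.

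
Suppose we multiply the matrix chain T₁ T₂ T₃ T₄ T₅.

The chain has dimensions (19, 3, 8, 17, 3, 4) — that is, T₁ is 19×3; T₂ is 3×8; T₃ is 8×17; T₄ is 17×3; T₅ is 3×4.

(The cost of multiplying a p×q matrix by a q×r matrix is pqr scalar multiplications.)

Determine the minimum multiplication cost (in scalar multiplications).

744

Adjacent pairs: T₁T₂ = 19·3·8 = 456; T₂T₃ = 3·8·17 = 408; T₃T₄ = 8·17·3 = 408; T₄T₅ = 17·3·4 = 204.
Length 3: T₁..T₃: k=1: 0+408+19·3·17=1377; k=2: 456+0+19·8·17=3040 → min 1377 | T₂..T₄: k=2: 0+408+3·8·3=480; k=3: 408+0+3·17·3=561 → min 480 | T₃..T₅: k=3: 0+204+8·17·4=748; k=4: 408+0+8·3·4=504 → min 504.
Length 4: T₁..T₄: k=1: 0+480+19·3·3=651; k=2: 456+408+19·8·3=1320; k=3: 1377+0+19·17·3=2346 → min 651 | T₂..T₅: k=2: 0+504+3·8·4=600; k=3: 408+204+3·17·4=816; k=4: 480+0+3·3·4=516 → min 516.
Length 5: T₁..T₅: k=1: 0+516+19·3·4=744; k=2: 456+504+19·8·4=1568; k=3: 1377+204+19·17·4=2873; k=4: 651+0+19·3·4=879 → min 744.
Optimal order: (T₁ ((T₂ (T₃ T₄)) T₅)) with cost 744.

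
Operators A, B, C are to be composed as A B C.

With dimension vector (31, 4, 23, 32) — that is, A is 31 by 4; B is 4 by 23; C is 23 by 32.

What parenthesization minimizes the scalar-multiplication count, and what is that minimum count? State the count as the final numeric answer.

(A (B C)): cost 6912.
((A B) C): cost 25668.
Optimal: (A (B C)) with cost 6912.

6912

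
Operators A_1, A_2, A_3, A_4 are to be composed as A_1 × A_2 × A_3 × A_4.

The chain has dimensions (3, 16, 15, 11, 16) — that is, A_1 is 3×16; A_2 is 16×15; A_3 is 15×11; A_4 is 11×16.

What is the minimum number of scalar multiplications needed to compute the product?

Adjacent pairs: A_1A_2 = 3·16·15 = 720; A_2A_3 = 16·15·11 = 2640; A_3A_4 = 15·11·16 = 2640.
Length 3: A_1..A_3: k=1: 0+2640+3·16·11=3168; k=2: 720+0+3·15·11=1215 → min 1215 | A_2..A_4: k=2: 0+2640+16·15·16=6480; k=3: 2640+0+16·11·16=5456 → min 5456.
Length 4: A_1..A_4: k=1: 0+5456+3·16·16=6224; k=2: 720+2640+3·15·16=4080; k=3: 1215+0+3·11·16=1743 → min 1743.
Optimal order: (((A_1 × A_2) × A_3) × A_4) with cost 1743.

1743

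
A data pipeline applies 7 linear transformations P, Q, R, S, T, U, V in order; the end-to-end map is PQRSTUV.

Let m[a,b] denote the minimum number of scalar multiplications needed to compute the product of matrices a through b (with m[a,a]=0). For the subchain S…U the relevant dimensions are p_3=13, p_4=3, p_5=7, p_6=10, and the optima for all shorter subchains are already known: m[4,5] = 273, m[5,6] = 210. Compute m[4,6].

m[4,6] = min over k∈[4,5] of m[4,k]+m[k+1,6]+p_{3}·p_k·p_{6}.
k=4: 0 + 210 + 13·3·10 = 600; k=5: 273 + 0 + 13·7·10 = 1183.
Minimum: 600 at k=4.

600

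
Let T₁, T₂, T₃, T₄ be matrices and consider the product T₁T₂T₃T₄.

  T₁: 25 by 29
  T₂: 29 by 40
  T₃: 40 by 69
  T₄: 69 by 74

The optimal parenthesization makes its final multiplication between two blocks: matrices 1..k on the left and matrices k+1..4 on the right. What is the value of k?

3

Adjacent pairs: T₁T₂ = 25·29·40 = 29000; T₂T₃ = 29·40·69 = 80040; T₃T₄ = 40·69·74 = 204240.
Length 3: T₁..T₃: k=1: 0+80040+25·29·69=130065; k=2: 29000+0+25·40·69=98000 → min 98000 | T₂..T₄: k=2: 0+204240+29·40·74=290080; k=3: 80040+0+29·69·74=228114 → min 228114.
Top-level splits: k=1: (T₁..T₁)·(T₂..T₄) → 0+228114+25·29·74 = 281764; k=2: (T₁..T₂)·(T₃..T₄) → 29000+204240+25·40·74 = 307240; k=3: (T₁..T₃)·(T₄..T₄) → 98000+0+25·69·74 = 225650.
Best split is after T₃, i.e. k = 3.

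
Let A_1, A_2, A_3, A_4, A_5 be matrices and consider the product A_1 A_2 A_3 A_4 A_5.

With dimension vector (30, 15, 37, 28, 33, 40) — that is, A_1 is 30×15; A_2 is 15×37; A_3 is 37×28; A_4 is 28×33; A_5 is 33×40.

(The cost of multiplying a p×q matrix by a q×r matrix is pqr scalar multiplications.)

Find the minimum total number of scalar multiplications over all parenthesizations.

Adjacent pairs: A_1A_2 = 30·15·37 = 16650; A_2A_3 = 15·37·28 = 15540; A_3A_4 = 37·28·33 = 34188; A_4A_5 = 28·33·40 = 36960.
Length 3: A_1..A_3: k=1: 0+15540+30·15·28=28140; k=2: 16650+0+30·37·28=47730 → min 28140 | A_2..A_4: k=2: 0+34188+15·37·33=52503; k=3: 15540+0+15·28·33=29400 → min 29400 | A_3..A_5: k=3: 0+36960+37·28·40=78400; k=4: 34188+0+37·33·40=83028 → min 78400.
Length 4: A_1..A_4: k=1: 0+29400+30·15·33=44250; k=2: 16650+34188+30·37·33=87468; k=3: 28140+0+30·28·33=55860 → min 44250 | A_2..A_5: k=2: 0+78400+15·37·40=100600; k=3: 15540+36960+15·28·40=69300; k=4: 29400+0+15·33·40=49200 → min 49200.
Length 5: A_1..A_5: k=1: 0+49200+30·15·40=67200; k=2: 16650+78400+30·37·40=139450; k=3: 28140+36960+30·28·40=98700; k=4: 44250+0+30·33·40=83850 → min 67200.
Optimal order: (A_1 (((A_2 A_3) A_4) A_5)) with cost 67200.

67200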